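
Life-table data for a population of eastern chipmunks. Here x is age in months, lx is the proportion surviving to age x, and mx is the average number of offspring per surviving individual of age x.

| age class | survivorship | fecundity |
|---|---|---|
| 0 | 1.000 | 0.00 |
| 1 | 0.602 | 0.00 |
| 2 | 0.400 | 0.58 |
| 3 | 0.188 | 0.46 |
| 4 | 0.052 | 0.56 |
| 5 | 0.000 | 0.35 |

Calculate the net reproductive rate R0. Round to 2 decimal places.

0.35

lx·mx by age: 0, 0, 0.232, 0.08648, 0.02912, 0
R0 = Σ lx·mx = 0.3476 → 0.35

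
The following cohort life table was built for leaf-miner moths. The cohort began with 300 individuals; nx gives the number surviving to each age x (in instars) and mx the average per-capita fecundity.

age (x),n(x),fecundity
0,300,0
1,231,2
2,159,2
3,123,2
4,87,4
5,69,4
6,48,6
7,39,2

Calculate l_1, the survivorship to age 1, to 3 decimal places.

0.770

l_1 = n_1/n_0 = 231/300 = 0.77 → 0.770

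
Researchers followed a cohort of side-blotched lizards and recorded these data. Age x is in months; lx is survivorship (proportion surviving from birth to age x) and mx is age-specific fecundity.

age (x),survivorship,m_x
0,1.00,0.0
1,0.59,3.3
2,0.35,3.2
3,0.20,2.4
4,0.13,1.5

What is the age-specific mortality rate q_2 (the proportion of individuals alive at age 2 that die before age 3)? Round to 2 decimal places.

q_2 = (l_2 − l_3) / l_2 = (0.35 − 0.2) / 0.35
     = 0.15 / 0.35 = 0.428571… → 0.43

0.43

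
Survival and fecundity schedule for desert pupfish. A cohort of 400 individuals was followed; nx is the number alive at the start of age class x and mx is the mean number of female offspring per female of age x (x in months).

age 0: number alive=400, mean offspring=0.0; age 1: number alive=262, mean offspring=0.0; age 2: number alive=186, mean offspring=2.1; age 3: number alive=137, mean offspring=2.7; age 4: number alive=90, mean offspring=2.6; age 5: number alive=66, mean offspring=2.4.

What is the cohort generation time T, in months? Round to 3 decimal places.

3.139

lx = nx/n0 = nx/400: 1, 0.655, 0.465, 0.3425, 0.225, 0.165
lx·mx: 0, 0, 0.9765, 0.92475, 0.585, 0.396 → R0 = 2.88225
x·lx·mx: 0, 0, 1.953, 2.77425, 2.34, 1.98 → Σ = 9.04725
T = 9.04725 / 2.88225 = 3.138954… → 3.139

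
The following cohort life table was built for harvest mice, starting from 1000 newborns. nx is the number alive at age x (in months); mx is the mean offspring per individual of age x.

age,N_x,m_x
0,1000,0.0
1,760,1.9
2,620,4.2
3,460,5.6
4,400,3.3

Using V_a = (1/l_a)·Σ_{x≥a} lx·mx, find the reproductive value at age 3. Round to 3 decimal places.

lx = nx/n0 = nx/1000: 1, 0.76, 0.62, 0.46, 0.4
lx·mx for x ≥ 3: 2.576, 1.32 → sum = 3.896
V_3 = 3.896 / l_3 = 3.896 / 0.46 = 8.469565… → 8.470

8.470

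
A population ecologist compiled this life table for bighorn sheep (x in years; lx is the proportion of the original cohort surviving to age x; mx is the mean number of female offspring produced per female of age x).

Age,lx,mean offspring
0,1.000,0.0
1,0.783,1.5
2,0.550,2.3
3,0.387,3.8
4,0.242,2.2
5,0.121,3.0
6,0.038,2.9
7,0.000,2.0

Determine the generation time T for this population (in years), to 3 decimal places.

2.588

lx·mx: 0, 1.1745, 1.265, 1.4706, 0.5324, 0.363, 0.1102, 0 → R0 = 4.9157
x·lx·mx: 0, 1.1745, 2.53, 4.4118, 2.1296, 1.815, 0.6612, 0 → Σ = 12.7221
T = 12.7221 / 4.9157 = 2.588055… → 2.588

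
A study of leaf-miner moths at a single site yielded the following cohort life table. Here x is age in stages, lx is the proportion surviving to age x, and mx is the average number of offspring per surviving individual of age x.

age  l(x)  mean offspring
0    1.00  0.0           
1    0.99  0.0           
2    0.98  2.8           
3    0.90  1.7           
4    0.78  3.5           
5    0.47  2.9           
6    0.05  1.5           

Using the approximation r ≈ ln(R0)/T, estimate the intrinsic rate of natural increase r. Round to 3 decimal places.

0.637

R0 = Σ lx·mx = 0 + 0 + 2.744 + 1.53 + 2.73 + 1.363 + 0.075 = 8.442
Σ x·lx·mx = 28.263; T = 28.263/8.442 = 3.3479…
r ≈ ln(R0)/T = ln(8.442)/3.3479… = 0.63718… → 0.637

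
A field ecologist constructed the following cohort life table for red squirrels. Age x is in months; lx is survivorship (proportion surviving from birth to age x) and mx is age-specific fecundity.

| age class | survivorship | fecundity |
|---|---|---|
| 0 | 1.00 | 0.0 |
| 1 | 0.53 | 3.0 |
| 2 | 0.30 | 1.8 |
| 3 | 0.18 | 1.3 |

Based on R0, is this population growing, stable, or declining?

growing

R0 = Σ lx·mx = 0 + 1.59 + 0.54 + 0.234 = 2.364
R0 > 1, so the population is growing.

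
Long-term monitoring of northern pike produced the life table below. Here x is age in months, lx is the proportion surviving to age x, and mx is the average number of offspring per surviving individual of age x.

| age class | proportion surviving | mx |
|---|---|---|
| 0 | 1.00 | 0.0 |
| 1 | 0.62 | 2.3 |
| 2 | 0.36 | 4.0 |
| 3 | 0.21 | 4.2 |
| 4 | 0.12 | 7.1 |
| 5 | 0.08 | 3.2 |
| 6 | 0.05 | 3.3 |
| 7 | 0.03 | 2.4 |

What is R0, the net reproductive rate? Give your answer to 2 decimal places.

lx·mx by age: 0, 1.426, 1.44, 0.882, 0.852, 0.256, 0.165, 0.072
R0 = Σ lx·mx = 5.093 → 5.09

5.09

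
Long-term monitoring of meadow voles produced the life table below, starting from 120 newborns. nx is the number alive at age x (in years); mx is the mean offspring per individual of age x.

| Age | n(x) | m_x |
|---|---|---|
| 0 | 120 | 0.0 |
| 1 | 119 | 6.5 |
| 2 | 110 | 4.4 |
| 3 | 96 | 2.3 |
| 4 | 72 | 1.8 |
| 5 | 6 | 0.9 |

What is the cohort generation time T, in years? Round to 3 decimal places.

1.828

lx = nx/n0 = nx/120: 1, 0.99167…, 0.91667…, 0.8, 0.6, 0.05
lx·mx: 0, 6.445833…, 4.033333…, 1.84, 1.08, 0.045 → R0 = 13.444167…
x·lx·mx: 0, 6.445833…, 8.066667…, 5.52, 4.32, 0.225 → Σ = 24.5775…
T = 24.5775… / 13.444167… = 1.828116… → 1.828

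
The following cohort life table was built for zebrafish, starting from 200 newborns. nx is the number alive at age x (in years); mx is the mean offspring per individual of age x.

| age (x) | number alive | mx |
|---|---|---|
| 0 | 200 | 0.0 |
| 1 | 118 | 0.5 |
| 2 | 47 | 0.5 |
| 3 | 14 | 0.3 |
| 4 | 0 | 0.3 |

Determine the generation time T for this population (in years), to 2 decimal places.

1.37

lx = nx/n0 = nx/200: 1, 0.59, 0.235, 0.07, 0
lx·mx: 0, 0.295, 0.1175, 0.021, 0 → R0 = 0.4335
x·lx·mx: 0, 0.295, 0.235, 0.063, 0 → Σ = 0.593
T = 0.593 / 0.4335 = 1.367935… → 1.37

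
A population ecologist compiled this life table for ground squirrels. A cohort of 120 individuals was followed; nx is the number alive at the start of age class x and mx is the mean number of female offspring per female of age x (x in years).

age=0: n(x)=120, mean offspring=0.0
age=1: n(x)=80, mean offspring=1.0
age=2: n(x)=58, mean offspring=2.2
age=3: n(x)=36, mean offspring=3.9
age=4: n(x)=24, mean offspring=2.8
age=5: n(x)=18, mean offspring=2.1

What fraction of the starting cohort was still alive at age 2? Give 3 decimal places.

0.483

l_2 = n_2/n_0 = 58/120 = 0.483333… → 0.483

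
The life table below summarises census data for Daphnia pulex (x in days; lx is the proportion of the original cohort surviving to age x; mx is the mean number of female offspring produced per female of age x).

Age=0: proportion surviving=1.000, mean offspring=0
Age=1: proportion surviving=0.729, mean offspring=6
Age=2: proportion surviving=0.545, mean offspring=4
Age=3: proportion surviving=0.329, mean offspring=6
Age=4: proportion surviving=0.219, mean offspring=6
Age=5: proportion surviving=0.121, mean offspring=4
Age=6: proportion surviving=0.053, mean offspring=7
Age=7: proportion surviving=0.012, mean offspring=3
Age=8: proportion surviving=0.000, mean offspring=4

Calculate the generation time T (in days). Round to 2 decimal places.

lx·mx: 0, 4.374, 2.18, 1.974, 1.314, 0.484, 0.371, 0.036, 0 → R0 = 10.733
x·lx·mx: 0, 4.374, 4.36, 5.922, 5.256, 2.42, 2.226, 0.252, 0 → Σ = 24.81
T = 24.81 / 10.733 = 2.311562… → 2.31

2.31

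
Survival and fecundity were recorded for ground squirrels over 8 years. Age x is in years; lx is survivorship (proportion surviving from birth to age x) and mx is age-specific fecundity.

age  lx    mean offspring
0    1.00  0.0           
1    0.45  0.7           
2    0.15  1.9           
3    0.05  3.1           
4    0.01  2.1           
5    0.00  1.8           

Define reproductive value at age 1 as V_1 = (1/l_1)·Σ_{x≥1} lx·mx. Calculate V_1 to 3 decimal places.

lx·mx for x ≥ 1: 0.315, 0.285, 0.155, 0.021, 0 → sum = 0.776
V_1 = 0.776 / l_1 = 0.776 / 0.45 = 1.724444… → 1.724

1.724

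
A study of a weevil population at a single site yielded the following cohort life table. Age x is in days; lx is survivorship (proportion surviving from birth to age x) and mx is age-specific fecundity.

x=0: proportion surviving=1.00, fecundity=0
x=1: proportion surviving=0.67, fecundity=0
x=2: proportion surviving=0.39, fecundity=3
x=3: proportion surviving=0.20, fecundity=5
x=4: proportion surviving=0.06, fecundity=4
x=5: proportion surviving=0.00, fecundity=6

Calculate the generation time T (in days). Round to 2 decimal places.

2.61

lx·mx: 0, 0, 1.17, 1, 0.24, 0 → R0 = 2.41
x·lx·mx: 0, 0, 2.34, 3, 0.96, 0 → Σ = 6.3
T = 6.3 / 2.41 = 2.614108… → 2.61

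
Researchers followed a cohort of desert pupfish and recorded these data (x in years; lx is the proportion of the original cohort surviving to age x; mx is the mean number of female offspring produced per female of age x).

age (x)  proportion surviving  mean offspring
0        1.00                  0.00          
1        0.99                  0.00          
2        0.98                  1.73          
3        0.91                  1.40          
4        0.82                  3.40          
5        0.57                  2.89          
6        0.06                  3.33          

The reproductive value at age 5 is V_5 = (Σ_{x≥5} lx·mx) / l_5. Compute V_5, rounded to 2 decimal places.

3.24

lx·mx for x ≥ 5: 1.6473, 0.1998 → sum = 1.8471
V_5 = 1.8471 / l_5 = 1.8471 / 0.57 = 3.240526… → 3.24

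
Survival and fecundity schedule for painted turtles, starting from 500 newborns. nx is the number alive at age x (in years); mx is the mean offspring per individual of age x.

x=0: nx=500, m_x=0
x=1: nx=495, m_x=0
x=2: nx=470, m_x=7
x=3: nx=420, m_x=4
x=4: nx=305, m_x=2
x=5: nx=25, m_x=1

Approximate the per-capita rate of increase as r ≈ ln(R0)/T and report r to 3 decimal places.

0.955

lx = nx/n0 = nx/500: 1, 0.99, 0.94, 0.84, 0.61, 0.05
R0 = Σ lx·mx = 0 + 0 + 6.58 + 3.36 + 1.22 + 0.05 = 11.21
Σ x·lx·mx = 28.37; T = 28.37/11.21 = 2.53078…
r ≈ ln(R0)/T = ln(11.21)/2.53078… = 0.95497… → 0.955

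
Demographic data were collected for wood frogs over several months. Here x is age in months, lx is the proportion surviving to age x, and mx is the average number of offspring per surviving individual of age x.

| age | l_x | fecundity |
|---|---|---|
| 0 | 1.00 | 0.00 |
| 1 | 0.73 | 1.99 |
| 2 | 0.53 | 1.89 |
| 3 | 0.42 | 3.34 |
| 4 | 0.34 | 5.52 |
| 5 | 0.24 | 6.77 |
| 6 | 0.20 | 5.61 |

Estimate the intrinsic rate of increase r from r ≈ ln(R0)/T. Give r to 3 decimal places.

R0 = Σ lx·mx = 0 + 1.4527 + 1.0017 + 1.4028 + 1.8768 + 1.6248 + 1.122 = 8.4808
Σ x·lx·mx = 30.0277; T = 30.0277/8.4808 = 3.54067…
r ≈ ln(R0)/T = ln(8.4808)/3.54067… = 0.60379… → 0.604

0.604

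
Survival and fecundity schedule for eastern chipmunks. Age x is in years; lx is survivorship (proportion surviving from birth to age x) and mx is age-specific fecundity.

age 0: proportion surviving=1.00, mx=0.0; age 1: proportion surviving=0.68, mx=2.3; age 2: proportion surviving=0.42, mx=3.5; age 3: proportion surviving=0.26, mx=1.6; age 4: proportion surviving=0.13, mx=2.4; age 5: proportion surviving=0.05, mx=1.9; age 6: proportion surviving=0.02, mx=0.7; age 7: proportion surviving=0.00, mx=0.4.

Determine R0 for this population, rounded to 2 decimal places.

3.87

lx·mx by age: 0, 1.564, 1.47, 0.416, 0.312, 0.095, 0.014, 0
R0 = Σ lx·mx = 3.871 → 3.87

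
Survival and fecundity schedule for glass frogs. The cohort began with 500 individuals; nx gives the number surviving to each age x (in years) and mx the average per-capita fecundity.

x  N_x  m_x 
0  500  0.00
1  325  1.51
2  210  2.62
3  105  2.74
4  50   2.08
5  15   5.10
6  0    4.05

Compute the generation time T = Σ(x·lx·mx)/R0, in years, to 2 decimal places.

lx = nx/n0 = nx/500: 1, 0.65, 0.42, 0.21, 0.1, 0.03, 0
lx·mx: 0, 0.9815, 1.1004, 0.5754, 0.208, 0.153, 0 → R0 = 3.0183
x·lx·mx: 0, 0.9815, 2.2008, 1.7262, 0.832, 0.765, 0 → Σ = 6.5055
T = 6.5055 / 3.0183 = 2.155352… → 2.16

2.16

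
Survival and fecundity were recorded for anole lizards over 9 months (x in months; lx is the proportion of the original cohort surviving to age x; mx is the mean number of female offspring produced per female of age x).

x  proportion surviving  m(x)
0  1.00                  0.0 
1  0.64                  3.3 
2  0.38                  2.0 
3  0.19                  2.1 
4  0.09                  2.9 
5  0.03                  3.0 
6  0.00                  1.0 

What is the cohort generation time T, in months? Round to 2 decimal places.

1.75

lx·mx: 0, 2.112, 0.76, 0.399, 0.261, 0.09, 0 → R0 = 3.622
x·lx·mx: 0, 2.112, 1.52, 1.197, 1.044, 0.45, 0 → Σ = 6.323
T = 6.323 / 3.622 = 1.745721… → 1.75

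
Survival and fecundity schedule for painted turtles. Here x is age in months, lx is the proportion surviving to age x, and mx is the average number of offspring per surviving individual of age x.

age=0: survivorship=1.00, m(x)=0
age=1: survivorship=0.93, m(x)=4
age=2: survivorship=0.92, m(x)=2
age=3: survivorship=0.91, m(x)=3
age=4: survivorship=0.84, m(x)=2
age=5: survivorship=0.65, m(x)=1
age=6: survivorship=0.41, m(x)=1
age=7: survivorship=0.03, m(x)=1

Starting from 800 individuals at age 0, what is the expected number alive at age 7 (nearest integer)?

24

Expected survivors = N0 · l_7 = 800 × 0.03 = 24 → 24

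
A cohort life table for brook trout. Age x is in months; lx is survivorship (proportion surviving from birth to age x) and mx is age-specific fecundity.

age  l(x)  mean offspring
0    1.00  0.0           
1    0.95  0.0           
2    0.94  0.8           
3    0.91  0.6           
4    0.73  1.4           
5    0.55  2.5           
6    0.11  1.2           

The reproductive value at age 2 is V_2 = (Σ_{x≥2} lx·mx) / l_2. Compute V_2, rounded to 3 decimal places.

lx·mx for x ≥ 2: 0.752, 0.546, 1.022, 1.375, 0.132 → sum = 3.827
V_2 = 3.827 / l_2 = 3.827 / 0.94 = 4.071277… → 4.071

4.071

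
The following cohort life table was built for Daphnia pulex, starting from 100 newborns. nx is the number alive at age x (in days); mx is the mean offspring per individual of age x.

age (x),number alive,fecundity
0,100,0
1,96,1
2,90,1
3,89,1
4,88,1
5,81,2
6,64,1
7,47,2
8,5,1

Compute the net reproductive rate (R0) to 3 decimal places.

lx = nx/n0 = nx/100: 1, 0.96, 0.9, 0.89, 0.88, 0.81, 0.64, 0.47, 0.05
lx·mx by age: 0, 0.96, 0.9, 0.89, 0.88, 1.62, 0.64, 0.94, 0.05
R0 = Σ lx·mx = 6.88 → 6.880

6.880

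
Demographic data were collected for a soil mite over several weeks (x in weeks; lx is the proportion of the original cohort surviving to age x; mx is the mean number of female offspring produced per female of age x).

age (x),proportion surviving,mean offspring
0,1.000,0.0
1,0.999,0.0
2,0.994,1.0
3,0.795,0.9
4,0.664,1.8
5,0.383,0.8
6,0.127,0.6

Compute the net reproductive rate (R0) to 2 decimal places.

3.29

lx·mx by age: 0, 0, 0.994, 0.7155, 1.1952, 0.3064, 0.0762
R0 = Σ lx·mx = 3.2873 → 3.29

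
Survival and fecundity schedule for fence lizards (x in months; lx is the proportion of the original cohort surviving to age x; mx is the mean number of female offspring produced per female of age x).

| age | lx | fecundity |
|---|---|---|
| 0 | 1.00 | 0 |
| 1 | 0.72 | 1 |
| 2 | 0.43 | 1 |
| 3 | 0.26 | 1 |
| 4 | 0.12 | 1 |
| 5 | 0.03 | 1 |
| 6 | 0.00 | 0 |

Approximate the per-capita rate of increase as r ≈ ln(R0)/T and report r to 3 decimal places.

0.232

R0 = Σ lx·mx = 0 + 0.72 + 0.43 + 0.26 + 0.12 + 0.03 + 0 = 1.56
Σ x·lx·mx = 2.99; T = 2.99/1.56 = 1.91667…
r ≈ ln(R0)/T = ln(1.56)/1.91667… = 0.23201… → 0.232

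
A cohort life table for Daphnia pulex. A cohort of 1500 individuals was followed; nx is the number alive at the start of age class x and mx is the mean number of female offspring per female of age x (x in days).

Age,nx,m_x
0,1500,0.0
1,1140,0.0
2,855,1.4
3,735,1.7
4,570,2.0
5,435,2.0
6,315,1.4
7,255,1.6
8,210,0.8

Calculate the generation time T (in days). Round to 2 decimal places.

4.00

lx = nx/n0 = nx/1500: 1, 0.76, 0.57, 0.49, 0.38, 0.29, 0.21, 0.17, 0.14
lx·mx: 0, 0, 0.798, 0.833, 0.76, 0.58, 0.294, 0.272, 0.112 → R0 = 3.649
x·lx·mx: 0, 0, 1.596, 2.499, 3.04, 2.9, 1.764, 1.904, 0.896 → Σ = 14.599
T = 14.599 / 3.649 = 4.000822… → 4.00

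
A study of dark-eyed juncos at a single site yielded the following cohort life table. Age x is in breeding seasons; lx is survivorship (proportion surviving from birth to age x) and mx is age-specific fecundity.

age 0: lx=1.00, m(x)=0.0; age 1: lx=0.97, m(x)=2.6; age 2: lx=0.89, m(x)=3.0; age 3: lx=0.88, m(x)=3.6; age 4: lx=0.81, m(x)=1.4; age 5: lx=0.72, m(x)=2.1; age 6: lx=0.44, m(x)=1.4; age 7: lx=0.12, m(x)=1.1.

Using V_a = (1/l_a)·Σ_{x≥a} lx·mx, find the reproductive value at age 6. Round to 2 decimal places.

1.70

lx·mx for x ≥ 6: 0.616, 0.132 → sum = 0.748
V_6 = 0.748 / l_6 = 0.748 / 0.44 = 1.7 → 1.70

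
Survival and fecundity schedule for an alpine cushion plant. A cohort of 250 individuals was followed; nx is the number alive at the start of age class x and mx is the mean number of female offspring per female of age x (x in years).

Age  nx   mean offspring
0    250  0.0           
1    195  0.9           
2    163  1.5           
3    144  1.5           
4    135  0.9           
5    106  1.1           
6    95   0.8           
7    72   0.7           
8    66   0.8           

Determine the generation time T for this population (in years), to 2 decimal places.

lx = nx/n0 = nx/250: 1, 0.78, 0.652, 0.576, 0.54, 0.424, 0.38, 0.288, 0.264
lx·mx: 0, 0.702, 0.978, 0.864, 0.486, 0.4664, 0.304, 0.2016, 0.2112 → R0 = 4.2132
x·lx·mx: 0, 0.702, 1.956, 2.592, 1.944, 2.332, 1.824, 1.4112, 1.6896 → Σ = 14.4508
T = 14.4508 / 4.2132 = 3.429887… → 3.43

3.43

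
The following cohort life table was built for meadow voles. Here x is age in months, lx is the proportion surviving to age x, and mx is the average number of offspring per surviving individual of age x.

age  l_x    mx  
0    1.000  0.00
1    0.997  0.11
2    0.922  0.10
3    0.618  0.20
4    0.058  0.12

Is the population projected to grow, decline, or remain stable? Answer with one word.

R0 = Σ lx·mx = 0 + 0.10967 + 0.0922 + 0.1236 + 0.00696 = 0.33243
R0 < 1, so the population is declining.

declining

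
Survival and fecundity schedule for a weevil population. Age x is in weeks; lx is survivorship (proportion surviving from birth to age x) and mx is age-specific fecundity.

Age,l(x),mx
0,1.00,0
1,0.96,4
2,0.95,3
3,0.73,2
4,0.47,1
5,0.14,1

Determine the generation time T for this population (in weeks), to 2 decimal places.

1.88

lx·mx: 0, 3.84, 2.85, 1.46, 0.47, 0.14 → R0 = 8.76
x·lx·mx: 0, 3.84, 5.7, 4.38, 1.88, 0.7 → Σ = 16.5
T = 16.5 / 8.76 = 1.883562… → 1.88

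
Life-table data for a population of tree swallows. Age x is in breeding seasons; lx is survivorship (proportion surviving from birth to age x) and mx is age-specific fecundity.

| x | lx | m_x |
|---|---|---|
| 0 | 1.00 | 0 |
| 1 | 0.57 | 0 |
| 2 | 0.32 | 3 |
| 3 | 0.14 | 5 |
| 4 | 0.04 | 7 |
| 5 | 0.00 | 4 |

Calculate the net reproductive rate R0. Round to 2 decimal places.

1.94

lx·mx by age: 0, 0, 0.96, 0.7, 0.28, 0
R0 = Σ lx·mx = 1.94 → 1.94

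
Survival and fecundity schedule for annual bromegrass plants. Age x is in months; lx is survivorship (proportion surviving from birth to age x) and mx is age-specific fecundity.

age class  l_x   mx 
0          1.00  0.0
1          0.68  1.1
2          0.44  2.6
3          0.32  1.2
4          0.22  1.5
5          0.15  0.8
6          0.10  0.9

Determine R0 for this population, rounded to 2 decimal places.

lx·mx by age: 0, 0.748, 1.144, 0.384, 0.33, 0.12, 0.09
R0 = Σ lx·mx = 2.816 → 2.82

2.82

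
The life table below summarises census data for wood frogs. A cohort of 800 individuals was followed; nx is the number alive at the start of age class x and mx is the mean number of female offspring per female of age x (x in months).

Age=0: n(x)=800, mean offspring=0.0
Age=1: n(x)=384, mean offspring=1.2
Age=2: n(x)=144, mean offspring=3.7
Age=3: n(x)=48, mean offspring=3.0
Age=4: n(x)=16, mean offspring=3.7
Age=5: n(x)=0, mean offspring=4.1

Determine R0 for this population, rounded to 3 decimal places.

lx = nx/n0 = nx/800: 1, 0.48, 0.18, 0.06, 0.02, 0
lx·mx by age: 0, 0.576, 0.666, 0.18, 0.074, 0
R0 = Σ lx·mx = 1.496 → 1.496

1.496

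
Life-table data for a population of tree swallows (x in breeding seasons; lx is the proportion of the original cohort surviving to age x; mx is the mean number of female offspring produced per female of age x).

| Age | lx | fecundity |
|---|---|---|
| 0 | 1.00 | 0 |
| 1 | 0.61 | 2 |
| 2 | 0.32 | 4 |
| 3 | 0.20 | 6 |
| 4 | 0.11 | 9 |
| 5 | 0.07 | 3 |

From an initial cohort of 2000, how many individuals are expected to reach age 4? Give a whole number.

Expected survivors = N0 · l_4 = 2000 × 0.11 = 220 → 220

220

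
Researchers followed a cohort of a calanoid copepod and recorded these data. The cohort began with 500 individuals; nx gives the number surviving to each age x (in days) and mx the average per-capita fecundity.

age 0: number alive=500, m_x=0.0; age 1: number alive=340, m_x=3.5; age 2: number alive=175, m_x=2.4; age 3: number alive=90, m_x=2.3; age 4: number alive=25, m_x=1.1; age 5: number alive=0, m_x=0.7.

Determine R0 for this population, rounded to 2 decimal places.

3.69

lx = nx/n0 = nx/500: 1, 0.68, 0.35, 0.18, 0.05, 0
lx·mx by age: 0, 2.38, 0.84, 0.414, 0.055, 0
R0 = Σ lx·mx = 3.689 → 3.69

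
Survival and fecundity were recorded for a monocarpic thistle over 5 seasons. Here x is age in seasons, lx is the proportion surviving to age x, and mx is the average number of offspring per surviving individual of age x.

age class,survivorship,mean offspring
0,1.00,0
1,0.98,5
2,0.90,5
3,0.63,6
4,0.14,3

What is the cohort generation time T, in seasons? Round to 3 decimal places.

1.979

lx·mx: 0, 4.9, 4.5, 3.78, 0.42 → R0 = 13.6
x·lx·mx: 0, 4.9, 9, 11.34, 1.68 → Σ = 26.92
T = 26.92 / 13.6 = 1.979412… → 1.979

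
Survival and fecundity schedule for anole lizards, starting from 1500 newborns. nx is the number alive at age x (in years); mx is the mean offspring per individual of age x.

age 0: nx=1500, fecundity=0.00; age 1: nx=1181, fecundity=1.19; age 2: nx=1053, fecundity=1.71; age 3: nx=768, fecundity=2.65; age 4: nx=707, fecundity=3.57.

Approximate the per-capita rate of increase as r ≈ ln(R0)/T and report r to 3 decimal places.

lx = nx/n0 = nx/1500: 1, 0.78733…, 0.702, 0.512, 0.47133…
R0 = Σ lx·mx = 0 + 0.93693… + 1.20042 + 1.3568 + 1.68266… = 5.176807…
Σ x·lx·mx = 14.138807…; T = 14.138807…/5.176807… = 2.73118…
r ≈ ln(R0)/T = ln(5.176807…)/2.73118… = 0.60201… → 0.602

0.602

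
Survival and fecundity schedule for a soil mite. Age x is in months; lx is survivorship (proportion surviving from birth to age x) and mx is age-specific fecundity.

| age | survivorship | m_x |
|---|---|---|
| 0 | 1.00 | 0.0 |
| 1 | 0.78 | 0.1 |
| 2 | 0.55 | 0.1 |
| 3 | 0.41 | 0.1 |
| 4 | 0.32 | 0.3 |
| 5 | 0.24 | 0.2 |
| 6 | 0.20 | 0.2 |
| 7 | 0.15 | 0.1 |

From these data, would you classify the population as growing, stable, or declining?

declining

R0 = Σ lx·mx = 0 + 0.078 + 0.055 + 0.041 + 0.096 + 0.048 + 0.04 + 0.015 = 0.373
R0 < 1, so the population is declining.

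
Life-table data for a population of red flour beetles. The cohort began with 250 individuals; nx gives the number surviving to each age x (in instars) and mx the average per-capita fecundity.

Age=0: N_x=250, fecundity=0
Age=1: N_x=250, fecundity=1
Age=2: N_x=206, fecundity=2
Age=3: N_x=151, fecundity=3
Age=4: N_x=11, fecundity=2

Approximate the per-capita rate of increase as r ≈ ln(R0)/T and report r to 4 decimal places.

0.6831

lx = nx/n0 = nx/250: 1, 1, 0.824, 0.604, 0.044
R0 = Σ lx·mx = 0 + 1 + 1.648 + 1.812 + 0.088 = 4.548
Σ x·lx·mx = 10.084; T = 10.084/4.548 = 2.21724…
r ≈ ln(R0)/T = ln(4.548)/2.21724… = 0.683142… → 0.6831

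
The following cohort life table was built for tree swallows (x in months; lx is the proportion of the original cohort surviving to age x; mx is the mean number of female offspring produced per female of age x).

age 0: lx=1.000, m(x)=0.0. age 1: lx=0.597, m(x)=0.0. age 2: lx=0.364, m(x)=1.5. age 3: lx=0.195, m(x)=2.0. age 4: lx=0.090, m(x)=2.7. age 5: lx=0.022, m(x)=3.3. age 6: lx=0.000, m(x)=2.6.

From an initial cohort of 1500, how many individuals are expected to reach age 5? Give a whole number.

Expected survivors = N0 · l_5 = 1500 × 0.022 = 33 → 33

33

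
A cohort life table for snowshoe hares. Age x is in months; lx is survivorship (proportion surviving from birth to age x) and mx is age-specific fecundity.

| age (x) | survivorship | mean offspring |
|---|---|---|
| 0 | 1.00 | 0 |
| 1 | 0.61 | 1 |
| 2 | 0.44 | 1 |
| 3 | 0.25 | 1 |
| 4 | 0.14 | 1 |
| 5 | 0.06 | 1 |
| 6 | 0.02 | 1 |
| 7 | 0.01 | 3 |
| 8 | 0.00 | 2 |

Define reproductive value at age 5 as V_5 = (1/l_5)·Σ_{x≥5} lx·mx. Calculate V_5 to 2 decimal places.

1.83

lx·mx for x ≥ 5: 0.06, 0.02, 0.03, 0 → sum = 0.11
V_5 = 0.11 / l_5 = 0.11 / 0.06 = 1.833333… → 1.83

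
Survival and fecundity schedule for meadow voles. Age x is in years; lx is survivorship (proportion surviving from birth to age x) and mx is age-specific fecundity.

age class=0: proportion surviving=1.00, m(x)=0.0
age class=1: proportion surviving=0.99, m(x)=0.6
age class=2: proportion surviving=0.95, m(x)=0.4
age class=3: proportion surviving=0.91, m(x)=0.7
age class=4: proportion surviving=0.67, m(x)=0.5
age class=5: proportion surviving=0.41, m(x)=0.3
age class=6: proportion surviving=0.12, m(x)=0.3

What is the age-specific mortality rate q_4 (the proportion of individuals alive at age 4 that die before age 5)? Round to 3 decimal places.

0.388

q_4 = (l_4 − l_5) / l_4 = (0.67 − 0.41) / 0.67
     = 0.26 / 0.67 = 0.38806… → 0.388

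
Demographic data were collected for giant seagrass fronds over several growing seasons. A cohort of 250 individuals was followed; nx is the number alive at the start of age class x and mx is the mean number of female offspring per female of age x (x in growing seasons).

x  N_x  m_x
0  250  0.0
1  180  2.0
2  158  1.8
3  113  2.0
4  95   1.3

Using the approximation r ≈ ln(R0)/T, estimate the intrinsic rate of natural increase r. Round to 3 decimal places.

0.653

lx = nx/n0 = nx/250: 1, 0.72, 0.632, 0.452, 0.38
R0 = Σ lx·mx = 0 + 1.44 + 1.1376 + 0.904 + 0.494 = 3.9756
Σ x·lx·mx = 8.4032; T = 8.4032/3.9756 = 2.11369…
r ≈ ln(R0)/T = ln(3.9756)/2.11369… = 0.65297… → 0.653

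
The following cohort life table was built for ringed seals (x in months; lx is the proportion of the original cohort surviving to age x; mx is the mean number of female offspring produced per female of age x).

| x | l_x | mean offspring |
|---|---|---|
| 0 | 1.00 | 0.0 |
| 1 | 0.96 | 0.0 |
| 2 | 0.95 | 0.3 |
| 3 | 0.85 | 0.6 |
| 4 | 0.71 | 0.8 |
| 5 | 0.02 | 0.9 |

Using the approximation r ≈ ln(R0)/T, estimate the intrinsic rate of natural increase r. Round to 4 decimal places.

0.0999

R0 = Σ lx·mx = 0 + 0 + 0.285 + 0.51 + 0.568 + 0.018 = 1.381
Σ x·lx·mx = 4.462; T = 4.462/1.381 = 3.23099…
r ≈ ln(R0)/T = ln(1.381)/3.23099… = 0.09991… → 0.0999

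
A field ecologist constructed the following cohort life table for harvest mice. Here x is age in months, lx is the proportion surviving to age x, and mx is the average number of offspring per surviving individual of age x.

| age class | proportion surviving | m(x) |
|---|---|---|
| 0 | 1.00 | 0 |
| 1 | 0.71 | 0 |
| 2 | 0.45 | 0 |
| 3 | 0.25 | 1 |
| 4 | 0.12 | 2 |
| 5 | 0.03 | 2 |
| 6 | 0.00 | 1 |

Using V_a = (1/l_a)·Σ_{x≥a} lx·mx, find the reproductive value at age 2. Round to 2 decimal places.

lx·mx for x ≥ 2: 0, 0.25, 0.24, 0.06, 0 → sum = 0.55
V_2 = 0.55 / l_2 = 0.55 / 0.45 = 1.222222… → 1.22

1.22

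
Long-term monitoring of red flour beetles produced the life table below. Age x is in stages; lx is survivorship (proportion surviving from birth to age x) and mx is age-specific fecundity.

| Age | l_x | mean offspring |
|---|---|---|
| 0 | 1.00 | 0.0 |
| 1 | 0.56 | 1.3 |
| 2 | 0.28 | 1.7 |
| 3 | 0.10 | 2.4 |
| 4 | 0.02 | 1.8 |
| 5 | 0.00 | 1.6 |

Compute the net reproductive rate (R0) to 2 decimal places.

lx·mx by age: 0, 0.728, 0.476, 0.24, 0.036, 0
R0 = Σ lx·mx = 1.48 → 1.48

1.48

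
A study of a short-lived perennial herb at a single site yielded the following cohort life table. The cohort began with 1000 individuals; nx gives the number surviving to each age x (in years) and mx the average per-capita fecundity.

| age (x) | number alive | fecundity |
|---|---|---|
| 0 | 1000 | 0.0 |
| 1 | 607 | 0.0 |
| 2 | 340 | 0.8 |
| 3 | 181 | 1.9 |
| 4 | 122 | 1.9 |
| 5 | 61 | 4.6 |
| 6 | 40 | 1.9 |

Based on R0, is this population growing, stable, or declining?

lx = nx/n0 = nx/1000: 1, 0.607, 0.34, 0.181, 0.122, 0.061, 0.04
R0 = Σ lx·mx = 0 + 0 + 0.272 + 0.3439 + 0.2318 + 0.2806 + 0.076 = 1.2043
R0 > 1, so the population is growing.

growing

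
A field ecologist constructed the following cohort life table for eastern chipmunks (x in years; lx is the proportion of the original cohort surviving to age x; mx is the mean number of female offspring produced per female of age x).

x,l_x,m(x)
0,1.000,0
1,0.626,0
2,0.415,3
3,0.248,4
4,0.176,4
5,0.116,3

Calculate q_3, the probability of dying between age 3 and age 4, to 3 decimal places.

0.290

q_3 = (l_3 − l_4) / l_3 = (0.248 − 0.176) / 0.248
     = 0.072 / 0.248 = 0.290323… → 0.290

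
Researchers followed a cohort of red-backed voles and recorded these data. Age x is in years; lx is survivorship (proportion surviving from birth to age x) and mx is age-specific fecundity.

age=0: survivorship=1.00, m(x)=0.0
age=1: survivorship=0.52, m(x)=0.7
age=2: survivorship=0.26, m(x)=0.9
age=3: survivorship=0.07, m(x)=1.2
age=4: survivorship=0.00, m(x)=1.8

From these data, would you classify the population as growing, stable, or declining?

R0 = Σ lx·mx = 0 + 0.364 + 0.234 + 0.084 + 0 = 0.682
R0 < 1, so the population is declining.

declining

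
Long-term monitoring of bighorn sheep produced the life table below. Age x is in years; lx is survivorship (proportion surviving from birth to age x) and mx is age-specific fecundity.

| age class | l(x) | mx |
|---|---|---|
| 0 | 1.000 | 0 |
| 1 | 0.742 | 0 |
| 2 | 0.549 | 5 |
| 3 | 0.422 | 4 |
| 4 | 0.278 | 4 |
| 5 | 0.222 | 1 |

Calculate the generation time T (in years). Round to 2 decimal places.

2.79

lx·mx: 0, 0, 2.745, 1.688, 1.112, 0.222 → R0 = 5.767
x·lx·mx: 0, 0, 5.49, 5.064, 4.448, 1.11 → Σ = 16.112
T = 16.112 / 5.767 = 2.793827… → 2.79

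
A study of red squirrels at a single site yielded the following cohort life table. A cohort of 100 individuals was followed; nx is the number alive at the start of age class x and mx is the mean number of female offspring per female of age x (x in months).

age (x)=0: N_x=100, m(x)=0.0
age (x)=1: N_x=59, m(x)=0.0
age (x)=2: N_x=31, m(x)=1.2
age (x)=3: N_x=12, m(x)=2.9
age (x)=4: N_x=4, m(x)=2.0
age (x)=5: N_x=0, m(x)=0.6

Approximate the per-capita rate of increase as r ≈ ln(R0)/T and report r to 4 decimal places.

-0.0847

lx = nx/n0 = nx/100: 1, 0.59, 0.31, 0.12, 0.04, 0
R0 = Σ lx·mx = 0 + 0 + 0.372 + 0.348 + 0.08 + 0 = 0.8
Σ x·lx·mx = 2.108; T = 2.108/0.8 = 2.635
r ≈ ln(R0)/T = ln(0.8)/2.635 = -0.084684… → -0.0847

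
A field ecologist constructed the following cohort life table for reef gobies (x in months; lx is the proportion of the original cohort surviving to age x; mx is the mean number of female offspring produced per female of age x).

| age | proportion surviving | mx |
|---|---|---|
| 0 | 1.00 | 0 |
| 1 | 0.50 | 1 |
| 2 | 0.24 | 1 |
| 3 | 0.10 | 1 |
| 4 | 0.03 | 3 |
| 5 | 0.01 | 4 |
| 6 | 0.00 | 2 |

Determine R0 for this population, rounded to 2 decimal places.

lx·mx by age: 0, 0.5, 0.24, 0.1, 0.09, 0.04, 0
R0 = Σ lx·mx = 0.97 → 0.97

0.97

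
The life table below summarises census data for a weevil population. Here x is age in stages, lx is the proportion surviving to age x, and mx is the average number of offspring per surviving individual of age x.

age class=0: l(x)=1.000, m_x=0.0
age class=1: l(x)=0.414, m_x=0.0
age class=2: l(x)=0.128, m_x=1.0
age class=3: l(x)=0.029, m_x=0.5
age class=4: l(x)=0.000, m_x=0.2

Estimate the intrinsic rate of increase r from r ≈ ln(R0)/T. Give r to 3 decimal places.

-0.927

R0 = Σ lx·mx = 0 + 0 + 0.128 + 0.0145 + 0 = 0.1425
Σ x·lx·mx = 0.2995; T = 0.2995/0.1425 = 2.10175…
r ≈ ln(R0)/T = ln(0.1425)/2.10175… = -0.92704… → -0.927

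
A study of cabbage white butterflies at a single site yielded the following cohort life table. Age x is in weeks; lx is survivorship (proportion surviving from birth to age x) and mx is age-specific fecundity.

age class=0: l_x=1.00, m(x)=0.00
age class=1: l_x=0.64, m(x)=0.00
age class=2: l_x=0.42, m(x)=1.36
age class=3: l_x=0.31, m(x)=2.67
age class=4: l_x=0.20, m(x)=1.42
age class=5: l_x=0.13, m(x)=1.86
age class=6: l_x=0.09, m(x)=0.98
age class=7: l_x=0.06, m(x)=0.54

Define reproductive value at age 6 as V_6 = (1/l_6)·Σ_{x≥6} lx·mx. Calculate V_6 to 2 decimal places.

1.34

lx·mx for x ≥ 6: 0.0882, 0.0324 → sum = 0.1206
V_6 = 0.1206 / l_6 = 0.1206 / 0.09 = 1.34 → 1.34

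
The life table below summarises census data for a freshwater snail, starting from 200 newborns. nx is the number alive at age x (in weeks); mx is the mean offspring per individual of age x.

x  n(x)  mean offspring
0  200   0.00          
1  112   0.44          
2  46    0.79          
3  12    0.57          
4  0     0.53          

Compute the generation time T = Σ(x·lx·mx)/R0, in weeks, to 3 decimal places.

lx = nx/n0 = nx/200: 1, 0.56, 0.23, 0.06, 0
lx·mx: 0, 0.2464, 0.1817, 0.0342, 0 → R0 = 0.4623
x·lx·mx: 0, 0.2464, 0.3634, 0.1026, 0 → Σ = 0.7124
T = 0.7124 / 0.4623 = 1.540991… → 1.541

1.541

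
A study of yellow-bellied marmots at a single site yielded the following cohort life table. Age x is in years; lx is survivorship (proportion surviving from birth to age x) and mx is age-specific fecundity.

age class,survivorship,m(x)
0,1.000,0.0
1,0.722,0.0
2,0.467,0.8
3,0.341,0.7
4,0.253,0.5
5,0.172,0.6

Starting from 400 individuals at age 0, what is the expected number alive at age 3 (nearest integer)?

Expected survivors = N0 · l_3 = 400 × 0.341 = 136.4 → 136

136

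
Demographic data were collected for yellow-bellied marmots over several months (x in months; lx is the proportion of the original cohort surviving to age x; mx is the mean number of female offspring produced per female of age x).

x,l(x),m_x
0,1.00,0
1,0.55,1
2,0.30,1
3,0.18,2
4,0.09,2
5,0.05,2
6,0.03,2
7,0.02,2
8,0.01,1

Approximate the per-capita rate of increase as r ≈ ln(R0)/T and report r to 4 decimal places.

R0 = Σ lx·mx = 0 + 0.55 + 0.3 + 0.36 + 0.18 + 0.1 + 0.06 + 0.04 + 0.01 = 1.6
Σ x·lx·mx = 4.17; T = 4.17/1.6 = 2.60625
r ≈ ln(R0)/T = ln(1.6)/2.60625 = 0.180337… → 0.1803

0.1803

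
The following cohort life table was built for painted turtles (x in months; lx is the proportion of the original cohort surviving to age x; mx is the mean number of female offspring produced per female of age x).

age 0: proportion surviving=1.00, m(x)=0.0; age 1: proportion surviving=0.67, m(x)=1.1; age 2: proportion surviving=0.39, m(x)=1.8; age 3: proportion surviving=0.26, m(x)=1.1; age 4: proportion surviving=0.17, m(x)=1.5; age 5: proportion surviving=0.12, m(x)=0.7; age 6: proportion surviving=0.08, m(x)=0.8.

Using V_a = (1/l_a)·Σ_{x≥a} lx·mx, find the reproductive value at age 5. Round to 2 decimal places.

lx·mx for x ≥ 5: 0.084, 0.064 → sum = 0.148
V_5 = 0.148 / l_5 = 0.148 / 0.12 = 1.233333… → 1.23

1.23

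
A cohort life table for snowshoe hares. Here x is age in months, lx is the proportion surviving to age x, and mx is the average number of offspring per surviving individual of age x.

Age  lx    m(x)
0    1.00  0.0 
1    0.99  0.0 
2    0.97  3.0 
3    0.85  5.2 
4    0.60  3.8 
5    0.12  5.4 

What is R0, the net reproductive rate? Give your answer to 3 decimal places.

10.258

lx·mx by age: 0, 0, 2.91, 4.42, 2.28, 0.648
R0 = Σ lx·mx = 10.258 → 10.258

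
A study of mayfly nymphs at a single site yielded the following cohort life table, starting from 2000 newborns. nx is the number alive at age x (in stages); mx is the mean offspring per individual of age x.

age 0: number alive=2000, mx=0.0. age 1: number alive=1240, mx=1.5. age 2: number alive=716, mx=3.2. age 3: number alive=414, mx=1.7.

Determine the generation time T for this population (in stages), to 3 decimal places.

1.762

lx = nx/n0 = nx/2000: 1, 0.62, 0.358, 0.207
lx·mx: 0, 0.93, 1.1456, 0.3519 → R0 = 2.4275
x·lx·mx: 0, 0.93, 2.2912, 1.0557 → Σ = 4.2769
T = 4.2769 / 2.4275 = 1.761854… → 1.762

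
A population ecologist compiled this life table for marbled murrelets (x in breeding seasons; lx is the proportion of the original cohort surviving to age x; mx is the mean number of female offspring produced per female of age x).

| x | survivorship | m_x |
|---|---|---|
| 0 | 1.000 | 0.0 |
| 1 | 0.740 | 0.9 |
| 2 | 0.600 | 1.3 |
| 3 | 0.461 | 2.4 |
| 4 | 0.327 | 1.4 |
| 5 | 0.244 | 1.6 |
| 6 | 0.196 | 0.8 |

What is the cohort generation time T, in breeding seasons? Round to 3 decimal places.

lx·mx: 0, 0.666, 0.78, 1.1064, 0.4578, 0.3904, 0.1568 → R0 = 3.5574
x·lx·mx: 0, 0.666, 1.56, 3.3192, 1.8312, 1.952, 0.9408 → Σ = 10.2692
T = 10.2692 / 3.5574 = 2.886715… → 2.887

2.887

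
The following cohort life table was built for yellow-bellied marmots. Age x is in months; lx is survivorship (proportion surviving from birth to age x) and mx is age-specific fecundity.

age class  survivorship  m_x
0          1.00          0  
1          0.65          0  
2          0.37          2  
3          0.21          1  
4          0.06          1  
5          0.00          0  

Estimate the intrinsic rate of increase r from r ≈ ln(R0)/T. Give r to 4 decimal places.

R0 = Σ lx·mx = 0 + 0 + 0.74 + 0.21 + 0.06 + 0 = 1.01
Σ x·lx·mx = 2.35; T = 2.35/1.01 = 2.32673…
r ≈ ln(R0)/T = ln(1.01)/2.32673… = 0.004277… → 0.0043

0.0043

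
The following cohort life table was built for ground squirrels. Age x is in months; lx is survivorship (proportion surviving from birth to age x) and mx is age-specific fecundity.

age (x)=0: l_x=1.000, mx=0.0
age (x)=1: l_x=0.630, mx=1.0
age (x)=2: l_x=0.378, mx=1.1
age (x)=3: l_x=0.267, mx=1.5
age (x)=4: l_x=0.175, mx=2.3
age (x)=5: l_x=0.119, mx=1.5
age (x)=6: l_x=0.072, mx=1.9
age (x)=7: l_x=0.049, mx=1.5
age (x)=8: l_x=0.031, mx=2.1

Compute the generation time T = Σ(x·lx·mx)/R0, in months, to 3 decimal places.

lx·mx: 0, 0.63, 0.4158, 0.4005, 0.4025, 0.1785, 0.1368, 0.0735, 0.0651 → R0 = 2.3027
x·lx·mx: 0, 0.63, 0.8316, 1.2015, 1.61, 0.8925, 0.8208, 0.5145, 0.5208 → Σ = 7.0217
T = 7.0217 / 2.3027 = 3.049333… → 3.049

3.049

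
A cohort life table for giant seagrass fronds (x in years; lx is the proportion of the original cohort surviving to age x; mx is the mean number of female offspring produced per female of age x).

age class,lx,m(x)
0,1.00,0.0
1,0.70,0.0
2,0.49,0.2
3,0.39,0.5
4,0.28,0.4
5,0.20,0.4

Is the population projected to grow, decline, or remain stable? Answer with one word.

R0 = Σ lx·mx = 0 + 0 + 0.098 + 0.195 + 0.112 + 0.08 = 0.485
R0 < 1, so the population is declining.

declining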